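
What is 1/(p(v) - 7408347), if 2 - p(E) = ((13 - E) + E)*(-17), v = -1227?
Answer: -1/7408124 ≈ -1.3499e-7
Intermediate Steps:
p(E) = 223 (p(E) = 2 - ((13 - E) + E)*(-17) = 2 - 13*(-17) = 2 - 1*(-221) = 2 + 221 = 223)
1/(p(v) - 7408347) = 1/(223 - 7408347) = 1/(-7408124) = -1/7408124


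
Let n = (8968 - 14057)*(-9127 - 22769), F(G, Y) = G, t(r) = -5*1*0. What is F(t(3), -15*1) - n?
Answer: -162318744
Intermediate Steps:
t(r) = 0 (t(r) = -5*0 = 0)
n = 162318744 (n = -5089*(-31896) = 162318744)
F(t(3), -15*1) - n = 0 - 1*162318744 = 0 - 162318744 = -162318744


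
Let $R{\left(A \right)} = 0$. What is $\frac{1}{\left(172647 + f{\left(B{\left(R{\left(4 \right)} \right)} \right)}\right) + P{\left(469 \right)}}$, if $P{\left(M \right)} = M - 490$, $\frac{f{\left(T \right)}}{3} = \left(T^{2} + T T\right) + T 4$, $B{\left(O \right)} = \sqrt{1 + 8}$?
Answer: $\frac{1}{172716} \approx 5.7899 \cdot 10^{-6}$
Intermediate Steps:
$B{\left(O \right)} = 3$ ($B{\left(O \right)} = \sqrt{9} = 3$)
$f{\left(T \right)} = 6 T^{2} + 12 T$ ($f{\left(T \right)} = 3 \left(\left(T^{2} + T T\right) + T 4\right) = 3 \left(\left(T^{2} + T^{2}\right) + 4 T\right) = 3 \left(2 T^{2} + 4 T\right) = 6 T^{2} + 12 T$)
$P{\left(M \right)} = -490 + M$
$\frac{1}{\left(172647 + f{\left(B{\left(R{\left(4 \right)} \right)} \right)}\right) + P{\left(469 \right)}} = \frac{1}{\left(172647 + 6 \cdot 3 \left(2 + 3\right)\right) + \left(-490 + 469\right)} = \frac{1}{\left(172647 + 6 \cdot 3 \cdot 5\right) - 21} = \frac{1}{\left(172647 + 90\right) - 21} = \frac{1}{172737 - 21} = \frac{1}{172716}$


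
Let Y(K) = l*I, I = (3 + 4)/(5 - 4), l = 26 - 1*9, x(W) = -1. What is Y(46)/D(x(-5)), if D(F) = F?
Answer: -119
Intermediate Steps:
l = 17 (l = 26 - 9 = 17)
I = 7 (I = 7/1 = 7*1 = 7)
Y(K) = 119 (Y(K) = 17*7 = 119)
Y(46)/D(x(-5)) = 119/(-1) = 119*(-1) = -119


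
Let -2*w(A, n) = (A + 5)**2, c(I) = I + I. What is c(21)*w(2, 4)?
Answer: -1029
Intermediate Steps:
c(I) = 2*I
w(A, n) = -(5 + A)**2/2 (w(A, n) = -(A + 5)**2/2 = -(5 + A)**2/2)
c(21)*w(2, 4) = (2*21)*(-(5 + 2)**2/2) = 42*(-1/2*7**2) = 42*(-1/2*49) = 42*(-49/2) = -1029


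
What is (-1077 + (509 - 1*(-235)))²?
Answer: 110889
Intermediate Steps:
(-1077 + (509 - 1*(-235)))² = (-1077 + (509 + 235))² = (-1077 + 744)² = (-333)² = 110889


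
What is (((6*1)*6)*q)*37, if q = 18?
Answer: 23976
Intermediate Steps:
(((6*1)*6)*q)*37 = (((6*1)*6)*18)*37 = ((6*6)*18)*37 = (36*18)*37 = 648*37 = 23976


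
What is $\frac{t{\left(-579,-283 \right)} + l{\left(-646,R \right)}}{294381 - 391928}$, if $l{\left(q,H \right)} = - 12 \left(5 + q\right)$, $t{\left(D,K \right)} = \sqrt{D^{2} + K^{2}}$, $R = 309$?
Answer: $- \frac{7692}{97547} - \frac{\sqrt{415330}}{97547} \approx -0.085461$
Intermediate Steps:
$l{\left(q,H \right)} = -60 - 12 q$
$\frac{t{\left(-579,-283 \right)} + l{\left(-646,R \right)}}{294381 - 391928} = \frac{\sqrt{\left(-579\right)^{2} + \left(-283\right)^{2}} - -7692}{294381 - 391928} = \frac{\sqrt{335241 + 80089} + \left(-60 + 7752\right)}{-97547} = \left(\sqrt{415330} + 7692\right) \left(- \frac{1}{97547}\right) = \left(7692 + \sqrt{415330}\right) \left(- \frac{1}{97547}\right) = - \frac{7692}{97547} - \frac{\sqrt{415330}}{97547}$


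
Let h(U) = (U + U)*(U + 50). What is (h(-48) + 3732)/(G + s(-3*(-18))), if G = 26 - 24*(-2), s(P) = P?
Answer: 885/32 ≈ 27.656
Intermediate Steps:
h(U) = 2*U*(50 + U) (h(U) = (2*U)*(50 + U) = 2*U*(50 + U))
G = 74 (G = 26 + 48 = 74)
(h(-48) + 3732)/(G + s(-3*(-18))) = (2*(-48)*(50 - 48) + 3732)/(74 - 3*(-18)) = (2*(-48)*2 + 3732)/(74 + 54) = (-192 + 3732)/128 = 3540*(1/128) = 885/32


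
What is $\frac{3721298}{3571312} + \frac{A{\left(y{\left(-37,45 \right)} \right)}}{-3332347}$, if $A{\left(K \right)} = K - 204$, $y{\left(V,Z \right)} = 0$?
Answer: $\frac{6200692387027}{5950425414632} \approx 1.0421$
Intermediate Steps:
$A{\left(K \right)} = -204 + K$ ($A{\left(K \right)} = K - 204 = -204 + K$)
$\frac{3721298}{3571312} + \frac{A{\left(y{\left(-37,45 \right)} \right)}}{-3332347} = \frac{3721298}{3571312} + \frac{-204 + 0}{-3332347} = 3721298 \cdot \frac{1}{3571312} - - \frac{204}{3332347} = \frac{1860649}{1785656} + \frac{204}{3332347} = \frac{6200692387027}{5950425414632}$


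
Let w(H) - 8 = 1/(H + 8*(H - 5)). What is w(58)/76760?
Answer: 203/1947280 ≈ 0.00010425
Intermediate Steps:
w(H) = 8 + 1/(-40 + 9*H) (w(H) = 8 + 1/(H + 8*(H - 5)) = 8 + 1/(H + 8*(-5 + H)) = 8 + 1/(H + (-40 + 8*H)) = 8 + 1/(-40 + 9*H))
w(58)/76760 = ((-319 + 72*58)/(-40 + 9*58))/76760 = ((-319 + 4176)/(-40 + 522))*(1/76760) = (3857/482)*(1/76760) = 203/1947280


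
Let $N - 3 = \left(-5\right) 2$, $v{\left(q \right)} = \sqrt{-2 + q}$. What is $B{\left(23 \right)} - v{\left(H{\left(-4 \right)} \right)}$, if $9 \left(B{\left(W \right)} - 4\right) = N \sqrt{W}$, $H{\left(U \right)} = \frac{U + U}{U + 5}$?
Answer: $4 - \frac{7 \sqrt{23}}{9} - i \sqrt{10} \approx 0.26991 - 3.1623 i$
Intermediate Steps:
$H{\left(U \right)} = \frac{2 U}{5 + U}$
$N = -7$ ($N = 3 - 10 = -7$)
$B{\left(W \right)} = 4 - \frac{7 \sqrt{W}}{9}$ ($B{\left(W \right)} = 4 + \frac{\left(-7\right) \sqrt{W}}{9} = 4 - \frac{7 \sqrt{W}}{9}$)
$B{\left(23 \right)} - v{\left(H{\left(-4 \right)} \right)} = \left(4 - \frac{7 \sqrt{23}}{9}\right) - \sqrt{-2 + 2 \left(-4\right) \frac{1}{5 - 4}} = \left(4 - \frac{7 \sqrt{23}}{9}\right) - \sqrt{-2 + 2 \left(-4\right) 1^{-1}} = \left(4 - \frac{7 \sqrt{23}}{9}\right) - \sqrt{-2 + 2 \left(-4\right) 1} = \left(4 - \frac{7 \sqrt{23}}{9}\right) - \sqrt{-2 - 8} = \left(4 - \frac{7 \sqrt{23}}{9}\right) - \sqrt{-10} = \left(4 - \frac{7 \sqrt{23}}{9}\right) - i \sqrt{10} = 4 - \frac{7 \sqrt{23}}{9} - i \sqrt{10}$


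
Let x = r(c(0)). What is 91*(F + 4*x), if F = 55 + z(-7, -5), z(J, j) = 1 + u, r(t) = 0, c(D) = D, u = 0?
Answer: 5096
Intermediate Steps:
x = 0
z(J, j) = 1 (z(J, j) = 1 + 0 = 1)
F = 56 (F = 55 + 1 = 56)
91*(F + 4*x) = 91*(56 + 4*0) = 91*(56 + 0) = 91*56 = 5096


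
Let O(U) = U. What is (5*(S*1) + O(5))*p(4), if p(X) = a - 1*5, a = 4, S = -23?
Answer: 110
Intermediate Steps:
p(X) = -1 (p(X) = 4 - 1*5 = 4 - 5 = -1)
(5*(S*1) + O(5))*p(4) = (5*(-23*1) + 5)*(-1) = (5*(-23) + 5)*(-1) = (-115 + 5)*(-1) = -110*(-1) = 110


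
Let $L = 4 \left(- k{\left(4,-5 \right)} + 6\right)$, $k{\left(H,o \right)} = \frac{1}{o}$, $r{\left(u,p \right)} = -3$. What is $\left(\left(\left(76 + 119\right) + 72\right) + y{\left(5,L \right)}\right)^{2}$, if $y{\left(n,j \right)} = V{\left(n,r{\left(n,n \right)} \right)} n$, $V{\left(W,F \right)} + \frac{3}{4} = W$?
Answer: $\frac{1329409}{16} \approx 83088.0$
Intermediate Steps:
$V{\left(W,F \right)} = - \frac{3}{4} + W$
$L = \frac{124}{5}$ ($L = 4 \left(- \frac{1}{-5} + 6\right) = 4 \left(\left(-1\right) \left(- \frac{1}{5}\right) + 6\right) = 4 \left(\frac{1}{5} + 6\right) = 4 \cdot \frac{31}{5} = \frac{124}{5} \approx 24.8$)
$y{\left(n,j \right)} = n \left(- \frac{3}{4} + n\right)$ ($y{\left(n,j \right)} = \left(- \frac{3}{4} + n\right) n = n \left(- \frac{3}{4} + n\right)$)
$\left(\left(\left(76 + 119\right) + 72\right) + y{\left(5,L \right)}\right)^{2} = \left(\left(\left(76 + 119\right) + 72\right) + \frac{1}{4} \cdot 5 \left(-3 + 4 \cdot 5\right)\right)^{2} = \left(\left(195 + 72\right) + \frac{1}{4} \cdot 5 \left(-3 + 20\right)\right)^{2} = \left(267 + \frac{1}{4} \cdot 5 \cdot 17\right)^{2} = \left(267 + \frac{85}{4}\right)^{2} = \left(\frac{1153}{4}\right)^{2} = \frac{1329409}{16}$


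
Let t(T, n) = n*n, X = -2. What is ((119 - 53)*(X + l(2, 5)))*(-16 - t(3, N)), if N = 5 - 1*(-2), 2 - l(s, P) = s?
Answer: 8580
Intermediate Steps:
l(s, P) = 2 - s
N = 7 (N = 5 + 2 = 7)
t(T, n) = n**2
((119 - 53)*(X + l(2, 5)))*(-16 - t(3, N)) = ((119 - 53)*(-2 + (2 - 1*2)))*(-16 - 1*7**2) = (66*(-2 + (2 - 2)))*(-16 - 1*49) = (66*(-2 + 0))*(-16 - 49) = (66*(-2))*(-65) = -132*(-65) = 8580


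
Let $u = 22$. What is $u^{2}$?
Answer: $484$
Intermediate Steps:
$u^{2} = 22^{2} = 484$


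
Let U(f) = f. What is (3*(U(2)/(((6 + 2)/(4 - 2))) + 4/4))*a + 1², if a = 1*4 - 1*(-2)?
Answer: 28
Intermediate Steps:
a = 6 (a = 4 + 2 = 6)
(3*(U(2)/(((6 + 2)/(4 - 2))) + 4/4))*a + 1² = (3*(2/(((6 + 2)/(4 - 2))) + 4/4))*6 + 1² = (3*(2/((8/2)) + 4*(¼)))*6 + 1 = (3*(2/((8*(½))) + 1))*6 + 1 = (3*(2/4 + 1))*6 + 1 = (3*(2*(¼) + 1))*6 + 1 = (3*(½ + 1))*6 + 1 = (3*(3/2))*6 + 1 = (9/2)*6 + 1 = 27 + 1 = 28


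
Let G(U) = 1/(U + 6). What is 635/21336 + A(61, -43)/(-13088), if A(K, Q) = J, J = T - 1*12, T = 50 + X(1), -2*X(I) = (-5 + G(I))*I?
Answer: 7331/274848 ≈ 0.026673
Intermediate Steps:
G(U) = 1/(6 + U)
X(I) = -I*(-5 + 1/(6 + I))/2 (X(I) = -(-5 + 1/(6 + I))*I/2 = -I*(-5 + 1/(6 + I))/2)
T = 367/7 (T = 50 + (1/2)*1*(29 + 5*1)/(6 + 1) = 50 + (1/2)*1*(29 + 5)/7 = 50 + (1/2)*1*(1/7)*34 = 50 + 17/7 = 367/7 ≈ 52.429)
J = 283/7 (J = 367/7 - 1*12 = 367/7 - 12 = 283/7 ≈ 40.429)
A(K, Q) = 283/7
635/21336 + A(61, -43)/(-13088) = 635/21336 + (283/7)/(-13088) = 635*(1/21336) + (283/7)*(-1/13088) = 5/168 - 283/91616 = 7331/274848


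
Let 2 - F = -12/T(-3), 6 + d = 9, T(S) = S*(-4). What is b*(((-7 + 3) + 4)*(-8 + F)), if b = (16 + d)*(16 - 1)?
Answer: 0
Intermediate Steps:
T(S) = -4*S
d = 3 (d = -6 + 9 = 3)
F = 3 (F = 2 - (-12)/((-4*(-3))) = 2 - (-12)/12 = 2 - 1*(-1) = 2 + 1 = 3)
b = 285 (b = (16 + 3)*(16 - 1) = 19*15 = 285)
b*(((-7 + 3) + 4)*(-8 + F)) = 285*(((-7 + 3) + 4)*(-8 + 3)) = 285*((-4 + 4)*(-5)) = 285*(0*(-5)) = 285*0 = 0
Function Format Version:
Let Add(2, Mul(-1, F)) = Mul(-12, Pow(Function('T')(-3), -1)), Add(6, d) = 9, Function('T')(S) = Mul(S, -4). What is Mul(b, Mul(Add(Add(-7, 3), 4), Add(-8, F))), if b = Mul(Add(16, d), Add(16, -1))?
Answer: 0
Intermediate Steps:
Function('T')(S) = Mul(-4, S)
d = 3 (d = Add(-6, 9) = 3)
F = 3 (F = Add(2, Mul(-1, Mul(-12, Pow(Mul(-4, -3), -1)))) = Add(2, Mul(-1, Mul(-12, Pow(12, -1)))) = Add(2, Mul(-1, Mul(-12, Rational(1, 12)))) = Add(2, Mul(-1, -1)) = Add(2, 1) = 3)
b = 285 (b = Mul(Add(16, 3), Add(16, -1)) = Mul(19, 15) = 285)
Mul(b, Mul(Add(Add(-7, 3), 4), Add(-8, F))) = Mul(285, Mul(Add(Add(-7, 3), 4), Add(-8, 3))) = Mul(285, Mul(Add(-4, 4), -5)) = Mul(285, Mul(0, -5)) = Mul(285, 0) = 0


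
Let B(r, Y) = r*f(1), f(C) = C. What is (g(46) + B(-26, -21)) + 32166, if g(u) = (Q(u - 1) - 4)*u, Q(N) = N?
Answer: 34026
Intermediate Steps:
B(r, Y) = r (B(r, Y) = r*1 = r)
g(u) = u*(-5 + u) (g(u) = ((u - 1) - 4)*u = ((-1 + u) - 4)*u = (-5 + u)*u = u*(-5 + u))
(g(46) + B(-26, -21)) + 32166 = (46*(-5 + 46) - 26) + 32166 = (46*41 - 26) + 32166 = (1886 - 26) + 32166 = 1860 + 32166 = 34026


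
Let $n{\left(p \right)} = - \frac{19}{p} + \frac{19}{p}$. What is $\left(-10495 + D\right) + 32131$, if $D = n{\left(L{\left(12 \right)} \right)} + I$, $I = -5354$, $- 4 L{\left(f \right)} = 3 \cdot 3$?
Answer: $16282$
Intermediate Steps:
$L{\left(f \right)} = - \frac{9}{4}$ ($L{\left(f \right)} = - \frac{3 \cdot 3}{4} = \left(- \frac{1}{4}\right) 9 = - \frac{9}{4}$)
$n{\left(p \right)} = 0$
$D = -5354$ ($D = 0 - 5354 = -5354$)
$\left(-10495 + D\right) + 32131 = \left(-10495 - 5354\right) + 32131 = -15849 + 32131 = 16282$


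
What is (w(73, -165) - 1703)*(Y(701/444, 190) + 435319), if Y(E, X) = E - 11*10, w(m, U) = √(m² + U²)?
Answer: -329076645391/444 + 193233497*√32554/444 ≈ -6.6264e+8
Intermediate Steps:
w(m, U) = √(U² + m²)
Y(E, X) = -110 + E (Y(E, X) = E - 110 = -110 + E)
(w(73, -165) - 1703)*(Y(701/444, 190) + 435319) = (√((-165)² + 73²) - 1703)*((-110 + 701/444) + 435319) = (√(27225 + 5329) - 1703)*((-110 + 701*(1/444)) + 435319) = (√32554 - 1703)*((-110 + 701/444) + 435319) = (-1703 + √32554)*(-48139/444 + 435319) = (-1703 + √32554)*(193233497/444) = -329076645391/444 + 193233497*√32554/444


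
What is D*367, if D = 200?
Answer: 73400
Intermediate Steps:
D*367 = 200*367 = 73400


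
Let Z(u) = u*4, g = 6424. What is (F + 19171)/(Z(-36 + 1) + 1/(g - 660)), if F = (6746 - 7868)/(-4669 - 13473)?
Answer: -1002363646328/7319925089 ≈ -136.94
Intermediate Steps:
F = 561/9071 (F = -1122/(-18142) = -1122*(-1/18142) = 561/9071 ≈ 0.061845)
Z(u) = 4*u
(F + 19171)/(Z(-36 + 1) + 1/(g - 660)) = (561/9071 + 19171)/(4*(-36 + 1) + 1/(6424 - 660)) = 173900702/(9071*(4*(-35) + 1/5764)) = 173900702/(9071*(-140 + 1/5764)) = 173900702/(9071*(-806959/5764)) = (173900702/9071)*(-5764/806959) = -1002363646328/7319925089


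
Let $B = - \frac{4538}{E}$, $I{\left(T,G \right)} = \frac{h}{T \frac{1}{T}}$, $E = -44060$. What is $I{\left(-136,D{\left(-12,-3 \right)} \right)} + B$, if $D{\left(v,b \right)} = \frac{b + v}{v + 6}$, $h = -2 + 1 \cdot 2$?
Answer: $\frac{2269}{22030} \approx 0.103$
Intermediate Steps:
$h = 0$ ($h = -2 + 2 = 0$)
$D{\left(v,b \right)} = \frac{b + v}{6 + v}$
$I{\left(T,G \right)} = 0$ ($I{\left(T,G \right)} = \frac{0}{T \frac{1}{T}} = \frac{0}{1} = 0 \cdot 1 = 0$)
$B = \frac{2269}{22030}$ ($B = - \frac{4538}{-44060} = \left(-4538\right) \left(- \frac{1}{44060}\right) = \frac{2269}{22030} \approx 0.103$)
$I{\left(-136,D{\left(-12,-3 \right)} \right)} + B = 0 + \frac{2269}{22030} = \frac{2269}{22030}$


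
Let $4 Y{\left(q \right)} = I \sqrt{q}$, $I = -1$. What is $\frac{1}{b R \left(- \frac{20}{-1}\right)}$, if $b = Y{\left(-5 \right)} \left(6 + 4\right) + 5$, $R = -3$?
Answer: $- \frac{1}{675} - \frac{i \sqrt{5}}{1350} \approx -0.0014815 - 0.0016563 i$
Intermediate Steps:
$Y{\left(q \right)} = - \frac{\sqrt{q}}{4}$ ($Y{\left(q \right)} = \frac{\left(-1\right) \sqrt{q}}{4} = - \frac{\sqrt{q}}{4}$)
$b = 5 - \frac{5 i \sqrt{5}}{2}$ ($b = - \frac{\sqrt{-5}}{4} \left(6 + 4\right) + 5 = - \frac{i \sqrt{5}}{4} \cdot 10 + 5 = - \frac{5 i \sqrt{5}}{2} + 5 = 5 - \frac{5 i \sqrt{5}}{2} \approx 5.0 - 5.5902 i$)
$\frac{1}{b R \left(- \frac{20}{-1}\right)} = \frac{1}{\left(5 - \frac{5 i \sqrt{5}}{2}\right) \left(-3\right) \left(- \frac{20}{-1}\right)} = \frac{1}{\left(-15 + \frac{15 i \sqrt{5}}{2}\right) \left(\left(-20\right) \left(-1\right)\right)} = \frac{1}{\left(-15 + \frac{15 i \sqrt{5}}{2}\right) 20} = \frac{1}{-300 + 150 i \sqrt{5}}$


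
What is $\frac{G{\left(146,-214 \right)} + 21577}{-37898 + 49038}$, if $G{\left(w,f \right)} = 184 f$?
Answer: $- \frac{17799}{11140} \approx -1.5978$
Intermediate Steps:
$\frac{G{\left(146,-214 \right)} + 21577}{-37898 + 49038} = \frac{184 \left(-214\right) + 21577}{-37898 + 49038} = \frac{-39376 + 21577}{11140} = \left(-17799\right) \frac{1}{11140} = - \frac{17799}{11140}$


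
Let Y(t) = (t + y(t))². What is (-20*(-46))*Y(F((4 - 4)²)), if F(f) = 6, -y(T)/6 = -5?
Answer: 1192320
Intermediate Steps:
y(T) = 30 (y(T) = -6*(-5) = 30)
Y(t) = (30 + t)² (Y(t) = (t + 30)² = (30 + t)²)
(-20*(-46))*Y(F((4 - 4)²)) = (-20*(-46))*(30 + 6)² = 920*36² = 920*1296 = 1192320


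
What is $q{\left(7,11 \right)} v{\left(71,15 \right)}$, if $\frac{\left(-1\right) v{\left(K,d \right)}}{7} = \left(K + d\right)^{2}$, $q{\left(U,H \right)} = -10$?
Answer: $517720$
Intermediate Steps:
$v{\left(K,d \right)} = - 7 \left(K + d\right)^{2}$
$q{\left(7,11 \right)} v{\left(71,15 \right)} = - 10 \left(- 7 \left(71 + 15\right)^{2}\right) = - 10 \left(- 7 \cdot 86^{2}\right) = - 10 \left(\left(-7\right) 7396\right) = \left(-10\right) \left(-51772\right) = 517720$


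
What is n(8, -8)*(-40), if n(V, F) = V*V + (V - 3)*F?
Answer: -960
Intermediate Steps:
n(V, F) = V² + F*(-3 + V) (n(V, F) = V² + (-3 + V)*F = V² + F*(-3 + V))
n(8, -8)*(-40) = (8² - 3*(-8) - 8*8)*(-40) = (64 + 24 - 64)*(-40) = 24*(-40) = -960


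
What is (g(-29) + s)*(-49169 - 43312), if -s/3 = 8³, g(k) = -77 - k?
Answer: 146489904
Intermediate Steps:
s = -1536 (s = -3*8³ = -3*512 = -1536)
(g(-29) + s)*(-49169 - 43312) = ((-77 - 1*(-29)) - 1536)*(-49169 - 43312) = ((-77 + 29) - 1536)*(-92481) = (-48 - 1536)*(-92481) = -1584*(-92481) = 146489904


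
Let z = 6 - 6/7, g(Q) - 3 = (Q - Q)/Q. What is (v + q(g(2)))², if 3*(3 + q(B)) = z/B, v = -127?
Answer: 820836/49 ≈ 16752.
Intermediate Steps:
g(Q) = 3 (g(Q) = 3 + (Q - Q)/Q = 3 + 0/Q = 3 + 0 = 3)
z = 36/7 (z = 6 - 6*⅐ = 6 - 6/7 = 36/7 ≈ 5.1429)
q(B) = -3 + 12/(7*B) (q(B) = -3 + (36/(7*B))/3 = -3 + 12/(7*B))
(v + q(g(2)))² = (-127 + (-3 + (12/7)/3))² = (-127 + (-3 + (12/7)*(⅓)))² = (-127 + (-3 + 4/7))² = (-127 - 17/7)² = (-906/7)² = 820836/49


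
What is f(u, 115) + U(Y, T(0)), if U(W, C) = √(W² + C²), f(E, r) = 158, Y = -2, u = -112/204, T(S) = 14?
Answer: 158 + 10*√2 ≈ 172.14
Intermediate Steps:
u = -28/51 (u = -112*1/204 = -28/51 ≈ -0.54902)
U(W, C) = √(C² + W²)
f(u, 115) + U(Y, T(0)) = 158 + √(14² + (-2)²) = 158 + √(196 + 4) = 158 + √200 = 158 + 10*√2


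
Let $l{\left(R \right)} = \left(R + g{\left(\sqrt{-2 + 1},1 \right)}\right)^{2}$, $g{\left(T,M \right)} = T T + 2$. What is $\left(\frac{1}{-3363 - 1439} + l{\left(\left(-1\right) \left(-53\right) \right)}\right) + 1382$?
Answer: $\frac{20638995}{4802} \approx 4298.0$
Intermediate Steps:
$g{\left(T,M \right)} = 2 + T^{2}$ ($g{\left(T,M \right)} = T^{2} + 2 = 2 + T^{2}$)
$l{\left(R \right)} = \left(1 + R\right)^{2}$ ($l{\left(R \right)} = \left(R + \left(2 + \left(\sqrt{-2 + 1}\right)^{2}\right)\right)^{2} = \left(R + \left(2 + \left(\sqrt{-1}\right)^{2}\right)\right)^{2} = \left(R + \left(2 + i^{2}\right)\right)^{2} = \left(R + \left(2 - 1\right)\right)^{2} = \left(R + 1\right)^{2} = \left(1 + R\right)^{2}$)
$\left(\frac{1}{-3363 - 1439} + l{\left(\left(-1\right) \left(-53\right) \right)}\right) + 1382 = \left(\frac{1}{-3363 - 1439} + \left(1 - -53\right)^{2}\right) + 1382 = \left(\frac{1}{-4802} + \left(1 + 53\right)^{2}\right) + 1382 = \left(- \frac{1}{4802} + 54^{2}\right) + 1382 = \left(- \frac{1}{4802} + 2916\right) + 1382 = \frac{14002631}{4802} + 1382 = \frac{20638995}{4802}$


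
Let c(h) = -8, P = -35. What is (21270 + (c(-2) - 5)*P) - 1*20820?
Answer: 905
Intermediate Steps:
(21270 + (c(-2) - 5)*P) - 1*20820 = (21270 + (-8 - 5)*(-35)) - 1*20820 = (21270 - 13*(-35)) - 20820 = (21270 + 455) - 20820 = 21725 - 20820 = 905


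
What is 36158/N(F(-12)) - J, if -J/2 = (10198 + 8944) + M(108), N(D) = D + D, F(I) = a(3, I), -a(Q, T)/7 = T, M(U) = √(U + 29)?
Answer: 3233935/84 + 2*√137 ≈ 38523.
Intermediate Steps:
M(U) = √(29 + U)
a(Q, T) = -7*T
F(I) = -7*I
N(D) = 2*D
J = -38284 - 2*√137 (J = -2*((10198 + 8944) + √(29 + 108)) = -2*(19142 + √137) = -38284 - 2*√137 ≈ -38307.)
36158/N(F(-12)) - J = 36158/((2*(-7*(-12)))) - (-38284 - 2*√137) = 36158/((2*84)) + (38284 + 2*√137) = 36158/168 + (38284 + 2*√137) = 36158*(1/168) + (38284 + 2*√137) = 18079/84 + (38284 + 2*√137) = 3233935/84 + 2*√137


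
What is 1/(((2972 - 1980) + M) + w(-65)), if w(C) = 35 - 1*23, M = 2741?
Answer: 1/3745 ≈ 0.00026702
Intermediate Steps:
w(C) = 12 (w(C) = 35 - 23 = 12)
1/(((2972 - 1980) + M) + w(-65)) = 1/(((2972 - 1980) + 2741) + 12) = 1/((992 + 2741) + 12) = 1/(3733 + 12) = 1/3745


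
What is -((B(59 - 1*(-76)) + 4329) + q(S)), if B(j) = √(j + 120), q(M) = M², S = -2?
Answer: -4333 - √255 ≈ -4349.0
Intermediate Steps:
B(j) = √(120 + j)
-((B(59 - 1*(-76)) + 4329) + q(S)) = -((√(120 + (59 - 1*(-76))) + 4329) + (-2)²) = -((√(120 + (59 + 76)) + 4329) + 4) = -((√(120 + 135) + 4329) + 4) = -((√255 + 4329) + 4) = -((4329 + √255) + 4) = -(4333 + √255) = -4333 - √255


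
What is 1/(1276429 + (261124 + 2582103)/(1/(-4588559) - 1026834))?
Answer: 4711688392207/6014122656461548910 ≈ 7.8344e-7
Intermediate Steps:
1/(1276429 + (261124 + 2582103)/(1/(-4588559) - 1026834)) = 1/(1276429 + 2843227/(-1/4588559 - 1026834)) = 1/(1276429 + 2843227/(-4711688392207/4588559)) = 1/(1276429 + 2843227*(-4588559/4711688392207)) = 1/(1276429 - 13046314839893/4711688392207) = 1/(6014122656461548910/4711688392207) = 4711688392207/6014122656461548910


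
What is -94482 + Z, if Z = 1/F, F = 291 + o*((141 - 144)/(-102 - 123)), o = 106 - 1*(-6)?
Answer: -2072651559/21937 ≈ -94482.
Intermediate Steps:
o = 112 (o = 106 + 6 = 112)
F = 21937/75 (F = 291 + 112*((141 - 144)/(-102 - 123)) = 291 + 112*(-3/(-225)) = 291 + 112*(-3*(-1/225)) = 291 + 112*(1/75) = 291 + 112/75 = 21937/75 ≈ 292.49)
Z = 75/21937 (Z = 1/(21937/75) = 75/21937 ≈ 0.0034189)
-94482 + Z = -94482 + 75/21937 = -2072651559/21937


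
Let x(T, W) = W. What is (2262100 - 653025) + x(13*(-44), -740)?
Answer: 1608335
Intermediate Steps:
(2262100 - 653025) + x(13*(-44), -740) = (2262100 - 653025) - 740 = 1609075 - 740 = 1608335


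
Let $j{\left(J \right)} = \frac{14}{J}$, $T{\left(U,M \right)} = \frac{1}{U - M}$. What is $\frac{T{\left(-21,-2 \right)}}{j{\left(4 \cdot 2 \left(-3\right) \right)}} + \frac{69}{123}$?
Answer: $\frac{3551}{5453} \approx 0.6512$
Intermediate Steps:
$\frac{T{\left(-21,-2 \right)}}{j{\left(4 \cdot 2 \left(-3\right) \right)}} + \frac{69}{123} = \frac{\left(-1\right) \frac{1}{-2 - -21}}{14 \frac{1}{4 \cdot 2 \left(-3\right)}} + \frac{69}{123} = \frac{\left(-1\right) \frac{1}{-2 + 21}}{14 \frac{1}{8 \left(-3\right)}} + 69 \cdot \frac{1}{123} = \frac{\left(-1\right) \frac{1}{19}}{14 \frac{1}{-24}} + \frac{23}{41} = \frac{\left(-1\right) \frac{1}{19}}{14 \left(- \frac{1}{24}\right)} + \frac{23}{41} = - \frac{1}{19 \left(- \frac{7}{12}\right)} + \frac{23}{41} = \left(- \frac{1}{19}\right) \left(- \frac{12}{7}\right) + \frac{23}{41} = \frac{12}{133} + \frac{23}{41} = \frac{3551}{5453}$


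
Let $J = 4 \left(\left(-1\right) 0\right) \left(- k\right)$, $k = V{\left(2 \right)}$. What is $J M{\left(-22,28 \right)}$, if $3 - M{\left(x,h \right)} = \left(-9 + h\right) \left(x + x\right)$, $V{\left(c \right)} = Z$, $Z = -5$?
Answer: $0$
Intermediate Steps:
$V{\left(c \right)} = -5$
$k = -5$
$M{\left(x,h \right)} = 3 - 2 x \left(-9 + h\right)$ ($M{\left(x,h \right)} = 3 - \left(-9 + h\right) \left(x + x\right) = 3 - \left(-9 + h\right) 2 x = 3 - 2 x \left(-9 + h\right)$)
$J = 0$ ($J = 4 \left(\left(-1\right) 0\right) \left(\left(-1\right) \left(-5\right)\right) = 4 \cdot 0 \cdot 5 = 0 \cdot 5 = 0$)
$J M{\left(-22,28 \right)} = 0 \left(3 + 18 \left(-22\right) - 56 \left(-22\right)\right) = 0 \left(3 - 396 + 1232\right) = 0 \cdot 839 = 0$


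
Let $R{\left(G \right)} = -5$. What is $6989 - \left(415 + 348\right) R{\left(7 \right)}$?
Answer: $10804$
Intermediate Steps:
$6989 - \left(415 + 348\right) R{\left(7 \right)} = 6989 - \left(415 + 348\right) \left(-5\right) = 6989 - 763 \left(-5\right) = 6989 - -3815 = 6989 + 3815 = 10804$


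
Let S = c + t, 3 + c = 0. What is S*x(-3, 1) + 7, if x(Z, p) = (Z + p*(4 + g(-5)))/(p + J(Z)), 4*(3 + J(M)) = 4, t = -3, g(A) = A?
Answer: -17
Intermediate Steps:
c = -3 (c = -3 + 0 = -3)
J(M) = -2 (J(M) = -3 + (¼)*4 = -3 + 1 = -2)
S = -6 (S = -3 - 3 = -6)
x(Z, p) = (Z - p)/(-2 + p) (x(Z, p) = (Z + p*(4 - 5))/(p - 2) = (Z + p*(-1))/(-2 + p) = (Z - p)/(-2 + p))
S*x(-3, 1) + 7 = -6*(-3 - 1*1)/(-2 + 1) + 7 = -6*(-3 - 1)/(-1) + 7 = -(-6)*(-4) + 7 = -6*4 + 7 = -24 + 7 = -17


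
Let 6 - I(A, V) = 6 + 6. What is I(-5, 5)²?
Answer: 36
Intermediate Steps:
I(A, V) = -6 (I(A, V) = 6 - (6 + 6) = 6 - 1*12 = 6 - 12 = -6)
I(-5, 5)² = (-6)² = 36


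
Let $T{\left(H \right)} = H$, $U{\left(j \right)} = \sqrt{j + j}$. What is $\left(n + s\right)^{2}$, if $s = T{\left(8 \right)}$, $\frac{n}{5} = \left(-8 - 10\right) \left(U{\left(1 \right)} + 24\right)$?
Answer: $4647304 + 387360 \sqrt{2} \approx 5.1951 \cdot 10^{6}$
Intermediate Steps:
$U{\left(j \right)} = \sqrt{2} \sqrt{j}$ ($U{\left(j \right)} = \sqrt{2 j} = \sqrt{2} \sqrt{j}$)
$n = -2160 - 90 \sqrt{2}$ ($n = 5 \left(-8 - 10\right) \left(\sqrt{2} \sqrt{1} + 24\right) = 5 \left(- 18 \left(\sqrt{2} \cdot 1 + 24\right)\right) = 5 \left(- 18 \left(\sqrt{2} + 24\right)\right) = 5 \left(- 18 \left(24 + \sqrt{2}\right)\right) = 5 \left(-432 - 18 \sqrt{2}\right) = -2160 - 90 \sqrt{2} \approx -2287.3$)
$s = 8$
$\left(n + s\right)^{2} = \left(\left(-2160 - 90 \sqrt{2}\right) + 8\right)^{2} = \left(-2152 - 90 \sqrt{2}\right)^{2}$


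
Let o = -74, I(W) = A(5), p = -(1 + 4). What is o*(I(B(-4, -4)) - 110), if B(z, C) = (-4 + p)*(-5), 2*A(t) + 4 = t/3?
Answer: 24679/3 ≈ 8226.3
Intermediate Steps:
p = -5 (p = -1*5 = -5)
A(t) = -2 + t/6 (A(t) = -2 + (t/3)/2 = -2 + t/6)
B(z, C) = 45 (B(z, C) = (-4 - 5)*(-5) = -9*(-5) = 45)
I(W) = -7/6 (I(W) = -2 + (1/6)*5 = -2 + 5/6 = -7/6)
o*(I(B(-4, -4)) - 110) = -74*(-7/6 - 110) = -74*(-667/6) = 24679/3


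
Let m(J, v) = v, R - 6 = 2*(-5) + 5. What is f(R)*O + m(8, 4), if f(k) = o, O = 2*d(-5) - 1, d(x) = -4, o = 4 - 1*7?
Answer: 31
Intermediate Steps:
o = -3 (o = 4 - 7 = -3)
R = 1 (R = 6 + (2*(-5) + 5) = 6 + (-10 + 5) = 6 - 5 = 1)
O = -9 (O = 2*(-4) - 1 = -8 - 1 = -9)
f(k) = -3
f(R)*O + m(8, 4) = -3*(-9) + 4 = 27 + 4 = 31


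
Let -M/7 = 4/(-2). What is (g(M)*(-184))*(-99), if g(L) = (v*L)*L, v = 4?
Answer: 14281344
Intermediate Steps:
M = 14 (M = -28/(-2) = -28*(-1)/2 = -7*(-2) = 14)
g(L) = 4*L² (g(L) = (4*L)*L = 4*L²)
(g(M)*(-184))*(-99) = ((4*14²)*(-184))*(-99) = ((4*196)*(-184))*(-99) = (784*(-184))*(-99) = -144256*(-99) = 14281344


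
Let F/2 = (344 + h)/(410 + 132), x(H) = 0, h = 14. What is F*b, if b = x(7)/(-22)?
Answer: 0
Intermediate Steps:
F = 358/271 (F = 2*((344 + 14)/(410 + 132)) = 2*(358/542) = 2*(358*(1/542)) = 2*(179/271) = 358/271 ≈ 1.3210)
b = 0 (b = 0/(-22) = 0*(-1/22) = 0)
F*b = (358/271)*0 = 0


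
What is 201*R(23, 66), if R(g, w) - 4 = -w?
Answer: -12462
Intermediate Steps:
R(g, w) = 4 - w
201*R(23, 66) = 201*(4 - 1*66) = 201*(4 - 66) = 201*(-62) = -12462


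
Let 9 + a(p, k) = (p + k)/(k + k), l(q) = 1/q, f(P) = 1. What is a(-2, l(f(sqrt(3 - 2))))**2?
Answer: 361/4 ≈ 90.250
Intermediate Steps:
l(q) = 1/q
a(p, k) = -9 + (k + p)/(2*k) (a(p, k) = -9 + (p + k)/(k + k) = -9 + (k + p)/((2*k)) = -9 + (k + p)*(1/(2*k)) = -9 + (k + p)/(2*k))
a(-2, l(f(sqrt(3 - 2))))**2 = ((-2 - 17/1)/(2*(1/1)))**2 = ((1/2)*(-2 - 17*1)/1)**2 = ((1/2)*1*(-2 - 17))**2 = ((1/2)*1*(-19))**2 = (-19/2)**2 = 361/4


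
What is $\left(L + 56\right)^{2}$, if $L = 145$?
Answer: $40401$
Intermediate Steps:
$\left(L + 56\right)^{2} = \left(145 + 56\right)^{2} = 201^{2} = 40401$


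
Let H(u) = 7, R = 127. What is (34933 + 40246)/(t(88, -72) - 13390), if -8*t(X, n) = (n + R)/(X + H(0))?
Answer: -11427208/2035291 ≈ -5.6145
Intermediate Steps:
t(X, n) = -(127 + n)/(8*(7 + X)) (t(X, n) = -(n + 127)/(8*(X + 7)) = -(127 + n)/(8*(7 + X)))
(34933 + 40246)/(t(88, -72) - 13390) = (34933 + 40246)/((-127 - 1*(-72))/(8*(7 + 88)) - 13390) = 75179/((⅛)*(-127 + 72)/95 - 13390) = 75179/((⅛)*(1/95)*(-55) - 13390) = 75179/(-11/152 - 13390) = 75179/(-2035291/152) = 75179*(-152/2035291) = -11427208/2035291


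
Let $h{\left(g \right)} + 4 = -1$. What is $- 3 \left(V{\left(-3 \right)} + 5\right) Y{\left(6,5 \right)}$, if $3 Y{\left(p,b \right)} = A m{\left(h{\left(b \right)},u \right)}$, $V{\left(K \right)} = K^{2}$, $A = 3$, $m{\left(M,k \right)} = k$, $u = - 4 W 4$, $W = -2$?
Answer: $-1344$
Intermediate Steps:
$u = 32$ ($u = \left(-4\right) \left(-2\right) 4 = 8 \cdot 4 = 32$)
$h{\left(g \right)} = -5$ ($h{\left(g \right)} = -4 - 1 = -5$)
$Y{\left(p,b \right)} = 32$ ($Y{\left(p,b \right)} = \frac{3 \cdot 32}{3} = \frac{1}{3} \cdot 96 = 32$)
$- 3 \left(V{\left(-3 \right)} + 5\right) Y{\left(6,5 \right)} = - 3 \left(\left(-3\right)^{2} + 5\right) 32 = - 3 \left(9 + 5\right) 32 = \left(-3\right) 14 \cdot 32 = \left(-42\right) 32 = -1344$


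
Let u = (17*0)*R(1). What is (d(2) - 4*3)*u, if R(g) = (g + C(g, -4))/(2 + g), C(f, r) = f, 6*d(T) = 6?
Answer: 0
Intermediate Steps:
d(T) = 1 (d(T) = (⅙)*6 = 1)
R(g) = 2*g/(2 + g) (R(g) = (g + g)/(2 + g) = (2*g)/(2 + g) = 2*g/(2 + g))
u = 0 (u = (17*0)*(2*1/(2 + 1)) = 0*(2*1/3) = 0*(2*1*(⅓)) = 0*(⅔) = 0)
(d(2) - 4*3)*u = (1 - 4*3)*0 = (1 - 1*12)*0 = (1 - 12)*0 = -11*0 = 0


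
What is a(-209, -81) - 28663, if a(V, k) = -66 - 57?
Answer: -28786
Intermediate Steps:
a(V, k) = -123
a(-209, -81) - 28663 = -123 - 28663 = -28786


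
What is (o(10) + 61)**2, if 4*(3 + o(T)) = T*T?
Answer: 6889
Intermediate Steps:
o(T) = -3 + T**2/4 (o(T) = -3 + (T*T)/4 = -3 + T**2/4)
(o(10) + 61)**2 = ((-3 + (1/4)*10**2) + 61)**2 = ((-3 + (1/4)*100) + 61)**2 = ((-3 + 25) + 61)**2 = (22 + 61)**2 = 83**2 = 6889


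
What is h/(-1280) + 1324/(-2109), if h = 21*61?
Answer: -4396349/2699520 ≈ -1.6286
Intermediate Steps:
h = 1281
h/(-1280) + 1324/(-2109) = 1281/(-1280) + 1324/(-2109) = 1281*(-1/1280) + 1324*(-1/2109) = -1281/1280 - 1324/2109 = -4396349/2699520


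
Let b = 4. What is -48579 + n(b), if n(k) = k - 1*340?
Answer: -48915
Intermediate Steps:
n(k) = -340 + k (n(k) = k - 340 = -340 + k)
-48579 + n(b) = -48579 + (-340 + 4) = -48579 - 336 = -48915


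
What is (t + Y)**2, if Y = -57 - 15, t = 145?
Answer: 5329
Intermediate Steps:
Y = -72
(t + Y)**2 = (145 - 72)**2 = 73**2 = 5329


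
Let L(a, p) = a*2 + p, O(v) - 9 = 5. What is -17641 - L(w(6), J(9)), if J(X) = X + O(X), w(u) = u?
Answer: -17676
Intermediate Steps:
O(v) = 14 (O(v) = 9 + 5 = 14)
J(X) = 14 + X (J(X) = X + 14 = 14 + X)
L(a, p) = p + 2*a (L(a, p) = 2*a + p = p + 2*a)
-17641 - L(w(6), J(9)) = -17641 - ((14 + 9) + 2*6) = -17641 - (23 + 12) = -17641 - 1*35 = -17641 - 35 = -17676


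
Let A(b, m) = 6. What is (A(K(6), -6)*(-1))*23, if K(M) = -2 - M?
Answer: -138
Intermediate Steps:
(A(K(6), -6)*(-1))*23 = (6*(-1))*23 = -6*23 = -138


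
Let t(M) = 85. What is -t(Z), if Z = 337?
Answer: -85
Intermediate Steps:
-t(Z) = -1*85 = -85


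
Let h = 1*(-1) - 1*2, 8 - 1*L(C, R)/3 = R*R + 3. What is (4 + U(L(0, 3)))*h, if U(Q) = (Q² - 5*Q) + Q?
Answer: -588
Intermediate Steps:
L(C, R) = 15 - 3*R² (L(C, R) = 24 - 3*(R*R + 3) = 24 - 3*(R² + 3) = 24 - 3*(3 + R²) = 24 + (-9 - 3*R²) = 15 - 3*R²)
U(Q) = Q² - 4*Q
h = -3 (h = -1 - 2 = -3)
(4 + U(L(0, 3)))*h = (4 + (15 - 3*3²)*(-4 + (15 - 3*3²)))*(-3) = (4 + (15 - 3*9)*(-4 + (15 - 3*9)))*(-3) = (4 + (15 - 27)*(-4 + (15 - 27)))*(-3) = (4 - 12*(-4 - 12))*(-3) = (4 - 12*(-16))*(-3) = (4 + 192)*(-3) = 196*(-3) = -588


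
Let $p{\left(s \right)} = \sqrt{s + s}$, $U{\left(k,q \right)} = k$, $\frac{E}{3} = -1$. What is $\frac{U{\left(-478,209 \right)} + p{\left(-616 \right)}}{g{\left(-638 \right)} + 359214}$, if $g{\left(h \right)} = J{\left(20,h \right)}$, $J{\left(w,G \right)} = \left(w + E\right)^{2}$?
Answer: $- \frac{478}{359503} + \frac{4 i \sqrt{77}}{359503} \approx -0.0013296 + 9.7634 \cdot 10^{-5} i$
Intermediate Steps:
$E = -3$ ($E = 3 \left(-1\right) = -3$)
$J{\left(w,G \right)} = \left(-3 + w\right)^{2}$ ($J{\left(w,G \right)} = \left(w - 3\right)^{2} = \left(-3 + w\right)^{2}$)
$g{\left(h \right)} = 289$ ($g{\left(h \right)} = \left(-3 + 20\right)^{2} = 17^{2} = 289$)
$p{\left(s \right)} = \sqrt{2} \sqrt{s}$ ($p{\left(s \right)} = \sqrt{2 s} = \sqrt{2} \sqrt{s}$)
$\frac{U{\left(-478,209 \right)} + p{\left(-616 \right)}}{g{\left(-638 \right)} + 359214} = \frac{-478 + \sqrt{2} \sqrt{-616}}{289 + 359214} = \frac{-478 + \sqrt{2} \cdot 2 i \sqrt{154}}{359503} = \left(-478 + 4 i \sqrt{77}\right) \frac{1}{359503} = - \frac{478}{359503} + \frac{4 i \sqrt{77}}{359503}$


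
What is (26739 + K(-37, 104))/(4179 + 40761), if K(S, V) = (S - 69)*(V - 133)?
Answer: 4259/6420 ≈ 0.66340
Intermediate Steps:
K(S, V) = (-133 + V)*(-69 + S) (K(S, V) = (-69 + S)*(-133 + V) = (-133 + V)*(-69 + S))
(26739 + K(-37, 104))/(4179 + 40761) = (26739 + (9177 - 133*(-37) - 69*104 - 37*104))/(4179 + 40761) = (26739 + (9177 + 4921 - 7176 - 3848))/44940 = (26739 + 3074)*(1/44940) = 29813*(1/44940) = 4259/6420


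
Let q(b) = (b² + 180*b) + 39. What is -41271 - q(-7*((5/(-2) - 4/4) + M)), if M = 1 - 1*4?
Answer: -206281/4 ≈ -51570.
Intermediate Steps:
M = -3 (M = 1 - 4 = -3)
q(b) = 39 + b² + 180*b
-41271 - q(-7*((5/(-2) - 4/4) + M)) = -41271 - (39 + (-7*((5/(-2) - 4/4) - 3))² + 180*(-7*((5/(-2) - 4/4) - 3))) = -41271 - (39 + (-7*((5*(-½) - 4*¼) - 3))² + 180*(-7*((5*(-½) - 4*¼) - 3))) = -41271 - (39 + (-7*((-5/2 - 1) - 3))² + 180*(-7*((-5/2 - 1) - 3))) = -41271 - (39 + (-7*(-7/2 - 3))² + 180*(-7*(-7/2 - 3))) = -41271 - (39 + (-7*(-13/2))² + 180*(-7*(-13/2))) = -41271 - (39 + (91/2)² + 180*(91/2)) = -41271 - (39 + 8281/4 + 8190) = -41271 - 1*41197/4 = -41271 - 41197/4 = -206281/4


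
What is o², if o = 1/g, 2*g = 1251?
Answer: 4/1565001 ≈ 2.5559e-6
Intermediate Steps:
g = 1251/2 (g = (½)*1251 = 1251/2 ≈ 625.50)
o = 2/1251 (o = 1/(1251/2) = 2/1251 ≈ 0.0015987)
o² = (2/1251)² = 4/1565001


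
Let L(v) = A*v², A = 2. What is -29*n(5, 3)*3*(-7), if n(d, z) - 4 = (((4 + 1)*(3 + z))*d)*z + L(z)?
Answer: 287448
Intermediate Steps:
L(v) = 2*v²
n(d, z) = 4 + 2*z² + d*z*(15 + 5*z) (n(d, z) = 4 + ((((4 + 1)*(3 + z))*d)*z + 2*z²) = 4 + (((5*(3 + z))*d)*z + 2*z²) = 4 + (((15 + 5*z)*d)*z + 2*z²) = 4 + ((d*(15 + 5*z))*z + 2*z²) = 4 + (d*z*(15 + 5*z) + 2*z²) = 4 + (2*z² + d*z*(15 + 5*z)) = 4 + 2*z² + d*z*(15 + 5*z))
-29*n(5, 3)*3*(-7) = -29*(4 + 2*3² + 5*5*3² + 15*5*3)*3*(-7) = -29*(4 + 2*9 + 5*5*9 + 225)*3*(-7) = -29*(4 + 18 + 225 + 225)*3*(-7) = -29*472*3*(-7) = -41064*(-7) = -29*(-9912) = 287448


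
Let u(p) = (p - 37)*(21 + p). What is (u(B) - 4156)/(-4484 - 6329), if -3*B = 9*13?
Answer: 2788/10813 ≈ 0.25784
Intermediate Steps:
B = -39 (B = -3*13 = -⅓*117 = -39)
u(p) = (-37 + p)*(21 + p)
(u(B) - 4156)/(-4484 - 6329) = ((-777 + (-39)² - 16*(-39)) - 4156)/(-4484 - 6329) = ((-777 + 1521 + 624) - 4156)/(-10813) = (1368 - 4156)*(-1/10813) = -2788*(-1/10813) = 2788/10813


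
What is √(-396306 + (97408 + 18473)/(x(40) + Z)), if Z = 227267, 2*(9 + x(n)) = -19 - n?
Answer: 4*I*√5115589655674035/454457 ≈ 629.53*I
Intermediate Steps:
x(n) = -37/2 - n/2 (x(n) = -9 + (-19 - n)/2 = -9 + (-19/2 - n/2) = -37/2 - n/2)
√(-396306 + (97408 + 18473)/(x(40) + Z)) = √(-396306 + (97408 + 18473)/((-37/2 - ½*40) + 227267)) = √(-396306 + 115881/((-37/2 - 20) + 227267)) = √(-396306 + 115881/(-77/2 + 227267)) = √(-396306 + 115881/(454457/2)) = √(-396306 + 115881*(2/454457)) = √(-396306 + 231762/454457) = √(-180103804080/454457) = 4*I*√5115589655674035/454457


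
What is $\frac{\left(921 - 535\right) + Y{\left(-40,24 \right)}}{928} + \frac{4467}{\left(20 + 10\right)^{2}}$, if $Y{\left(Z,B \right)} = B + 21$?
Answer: $\frac{377773}{69600} \approx 5.4278$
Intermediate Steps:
$Y{\left(Z,B \right)} = 21 + B$
$\frac{\left(921 - 535\right) + Y{\left(-40,24 \right)}}{928} + \frac{4467}{\left(20 + 10\right)^{2}} = \frac{\left(921 - 535\right) + \left(21 + 24\right)}{928} + \frac{4467}{\left(20 + 10\right)^{2}} = \left(386 + 45\right) \frac{1}{928} + \frac{4467}{30^{2}} = 431 \cdot \frac{1}{928} + \frac{4467}{900} = \frac{431}{928} + 4467 \cdot \frac{1}{900} = \frac{431}{928} + \frac{1489}{300} = \frac{377773}{69600}$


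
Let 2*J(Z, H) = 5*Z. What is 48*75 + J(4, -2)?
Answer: 3610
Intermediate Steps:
J(Z, H) = 5*Z/2 (J(Z, H) = (5*Z)/2 = 5*Z/2)
48*75 + J(4, -2) = 48*75 + (5/2)*4 = 3600 + 10 = 3610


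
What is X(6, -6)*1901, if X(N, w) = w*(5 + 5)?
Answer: -114060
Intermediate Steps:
X(N, w) = 10*w (X(N, w) = w*10 = 10*w)
X(6, -6)*1901 = (10*(-6))*1901 = -60*1901 = -114060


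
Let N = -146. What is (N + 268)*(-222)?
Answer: -27084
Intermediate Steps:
(N + 268)*(-222) = (-146 + 268)*(-222) = 122*(-222) = -27084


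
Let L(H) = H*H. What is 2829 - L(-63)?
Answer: -1140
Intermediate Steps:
L(H) = H²
2829 - L(-63) = 2829 - 1*(-63)² = 2829 - 1*3969 = 2829 - 3969 = -1140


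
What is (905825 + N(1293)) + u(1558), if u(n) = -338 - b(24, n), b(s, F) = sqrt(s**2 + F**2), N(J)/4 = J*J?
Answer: 7592883 - 2*sqrt(606985) ≈ 7.5913e+6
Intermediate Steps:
N(J) = 4*J**2 (N(J) = 4*(J*J) = 4*J**2)
b(s, F) = sqrt(F**2 + s**2)
u(n) = -338 - sqrt(576 + n**2) (u(n) = -338 - sqrt(n**2 + 24**2) = -338 - sqrt(n**2 + 576) = -338 - sqrt(576 + n**2))
(905825 + N(1293)) + u(1558) = (905825 + 4*1293**2) + (-338 - sqrt(576 + 1558**2)) = (905825 + 4*1671849) + (-338 - sqrt(576 + 2427364)) = (905825 + 6687396) + (-338 - sqrt(2427940)) = 7593221 + (-338 - 2*sqrt(606985)) = 7592883 - 2*sqrt(606985)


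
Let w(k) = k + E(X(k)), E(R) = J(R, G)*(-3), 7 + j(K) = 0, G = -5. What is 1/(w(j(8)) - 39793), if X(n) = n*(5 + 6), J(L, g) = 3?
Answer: -1/39809 ≈ -2.5120e-5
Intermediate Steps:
j(K) = -7 (j(K) = -7 + 0 = -7)
X(n) = 11*n (X(n) = n*11 = 11*n)
E(R) = -9 (E(R) = 3*(-3) = -9)
w(k) = -9 + k (w(k) = k - 9 = -9 + k)
1/(w(j(8)) - 39793) = 1/((-9 - 7) - 39793) = 1/(-16 - 39793) = 1/(-39809) = -1/39809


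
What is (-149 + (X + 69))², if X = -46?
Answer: 15876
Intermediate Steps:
(-149 + (X + 69))² = (-149 + (-46 + 69))² = (-149 + 23)² = (-126)² = 15876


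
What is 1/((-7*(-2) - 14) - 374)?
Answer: -1/374 ≈ -0.0026738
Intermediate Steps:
1/((-7*(-2) - 14) - 374) = 1/((14 - 14) - 374) = 1/(0 - 374) = 1/(-374) = -1/374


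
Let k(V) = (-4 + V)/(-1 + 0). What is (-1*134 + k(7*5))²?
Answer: 27225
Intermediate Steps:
k(V) = 4 - V (k(V) = (-4 + V)/(-1) = (-4 + V)*(-1) = 4 - V)
(-1*134 + k(7*5))² = (-1*134 + (4 - 7*5))² = (-134 + (4 - 1*35))² = (-134 + (4 - 35))² = (-134 - 31)² = (-165)² = 27225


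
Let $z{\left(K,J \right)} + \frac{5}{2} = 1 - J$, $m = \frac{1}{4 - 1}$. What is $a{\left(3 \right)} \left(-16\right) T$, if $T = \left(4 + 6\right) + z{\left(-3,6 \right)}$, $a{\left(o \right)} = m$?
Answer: $- \frac{40}{3} \approx -13.333$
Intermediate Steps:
$m = \frac{1}{3} \approx 0.33333$
$a{\left(o \right)} = \frac{1}{3}$
$z{\left(K,J \right)} = - \frac{3}{2} - J$ ($z{\left(K,J \right)} = - \frac{5}{2} - \left(-1 + J\right) = - \frac{3}{2} - J$)
$T = \frac{5}{2}$ ($T = \left(4 + 6\right) - \frac{15}{2} = 10 - \frac{15}{2} = \frac{5}{2} \approx 2.5$)
$a{\left(3 \right)} \left(-16\right) T = \frac{1}{3} \left(-16\right) \frac{5}{2} = \left(- \frac{16}{3}\right) \frac{5}{2} = - \frac{40}{3}$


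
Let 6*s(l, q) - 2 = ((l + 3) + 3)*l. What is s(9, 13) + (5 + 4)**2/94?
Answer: 3341/141 ≈ 23.695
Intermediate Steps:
s(l, q) = 1/3 + l*(6 + l)/6 (s(l, q) = 1/3 + (((l + 3) + 3)*l)/6 = 1/3 + (((3 + l) + 3)*l)/6 = 1/3 + ((6 + l)*l)/6 = 1/3 + (l*(6 + l))/6 = 1/3 + l*(6 + l)/6)
s(9, 13) + (5 + 4)**2/94 = (1/3 + 9 + (1/6)*9**2) + (5 + 4)**2/94 = (1/3 + 9 + (1/6)*81) + (1/94)*9**2 = (1/3 + 9 + 27/2) + (1/94)*81 = 137/6 + 81/94 = 3341/141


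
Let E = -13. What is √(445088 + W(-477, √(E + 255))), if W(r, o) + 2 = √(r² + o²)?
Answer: √(445086 + √227771) ≈ 667.50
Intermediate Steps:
W(r, o) = -2 + √(o² + r²) (W(r, o) = -2 + √(r² + o²) = -2 + √(o² + r²))
√(445088 + W(-477, √(E + 255))) = √(445088 + (-2 + √((√(-13 + 255))² + (-477)²))) = √(445088 + (-2 + √((√242)² + 227529))) = √(445088 + (-2 + √((11*√2)² + 227529))) = √(445088 + (-2 + √(242 + 227529))) = √(445088 + (-2 + √227771)) = √(445086 + √227771)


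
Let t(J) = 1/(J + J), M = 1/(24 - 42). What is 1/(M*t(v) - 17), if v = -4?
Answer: -144/2447 ≈ -0.058848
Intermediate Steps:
M = -1/18 (M = 1/(-18) = -1/18 ≈ -0.055556)
t(J) = 1/(2*J)
1/(M*t(v) - 17) = 1/(-1/(36*(-4)) - 17) = 1/(-(-1)/(36*4) - 17) = 1/(-1/18*(-1/8) - 17) = 1/(1/144 - 17) = 1/(-2447/144) = -144/2447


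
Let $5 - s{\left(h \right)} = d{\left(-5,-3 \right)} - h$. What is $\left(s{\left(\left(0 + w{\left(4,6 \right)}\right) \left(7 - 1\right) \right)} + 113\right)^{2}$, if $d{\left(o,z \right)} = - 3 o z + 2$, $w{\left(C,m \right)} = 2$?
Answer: $29929$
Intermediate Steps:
$d{\left(o,z \right)} = 2 - 3 o z$ ($d{\left(o,z \right)} = - 3 o z + 2 = 2 - 3 o z$)
$s{\left(h \right)} = 48 + h$ ($s{\left(h \right)} = 5 - \left(\left(2 - \left(-15\right) \left(-3\right)\right) - h\right) = 5 - \left(\left(2 - 45\right) - h\right) = 5 - \left(-43 - h\right) = 5 + \left(43 + h\right) = 48 + h$)
$\left(s{\left(\left(0 + w{\left(4,6 \right)}\right) \left(7 - 1\right) \right)} + 113\right)^{2} = \left(\left(48 + \left(0 + 2\right) \left(7 - 1\right)\right) + 113\right)^{2} = \left(\left(48 + 2 \cdot 6\right) + 113\right)^{2} = \left(\left(48 + 12\right) + 113\right)^{2} = \left(60 + 113\right)^{2} = 173^{2} = 29929$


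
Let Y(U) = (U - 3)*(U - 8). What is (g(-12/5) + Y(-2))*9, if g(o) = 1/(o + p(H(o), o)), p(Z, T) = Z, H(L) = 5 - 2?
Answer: 465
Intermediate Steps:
H(L) = 3
Y(U) = (-8 + U)*(-3 + U) (Y(U) = (-3 + U)*(-8 + U) = (-8 + U)*(-3 + U))
g(o) = 1/(3 + o) (g(o) = 1/(o + 3) = 1/(3 + o))
(g(-12/5) + Y(-2))*9 = (1/(3 - 12/5) + (24 + (-2)² - 11*(-2)))*9 = (1/(3 - 12*⅕) + (24 + 4 + 22))*9 = (1/(3 - 12/5) + 50)*9 = (1/(⅗) + 50)*9 = (5/3 + 50)*9 = (155/3)*9 = 465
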